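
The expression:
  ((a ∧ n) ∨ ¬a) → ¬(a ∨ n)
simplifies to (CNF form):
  ¬n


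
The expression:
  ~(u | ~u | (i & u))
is never true.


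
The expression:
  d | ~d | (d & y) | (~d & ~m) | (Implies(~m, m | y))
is always true.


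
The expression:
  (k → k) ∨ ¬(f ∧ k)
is always true.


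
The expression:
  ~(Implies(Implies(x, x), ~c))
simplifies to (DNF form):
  c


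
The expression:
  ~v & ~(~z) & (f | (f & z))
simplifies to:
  f & z & ~v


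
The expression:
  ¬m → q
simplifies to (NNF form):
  m ∨ q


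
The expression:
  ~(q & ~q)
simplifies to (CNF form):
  True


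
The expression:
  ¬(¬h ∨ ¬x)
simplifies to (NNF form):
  h ∧ x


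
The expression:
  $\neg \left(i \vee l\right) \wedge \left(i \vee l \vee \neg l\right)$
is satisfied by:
  {i: False, l: False}


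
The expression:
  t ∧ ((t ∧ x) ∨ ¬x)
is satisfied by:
  {t: True}


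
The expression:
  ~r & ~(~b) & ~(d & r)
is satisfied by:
  {b: True, r: False}


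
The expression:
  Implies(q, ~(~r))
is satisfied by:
  {r: True, q: False}
  {q: False, r: False}
  {q: True, r: True}


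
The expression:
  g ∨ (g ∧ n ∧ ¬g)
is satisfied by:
  {g: True}


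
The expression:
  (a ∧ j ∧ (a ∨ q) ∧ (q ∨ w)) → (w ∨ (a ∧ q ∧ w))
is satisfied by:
  {w: True, q: False, a: False, j: False}
  {w: False, q: False, a: False, j: False}
  {j: True, w: True, q: False, a: False}
  {j: True, w: False, q: False, a: False}
  {a: True, w: True, q: False, j: False}
  {a: True, w: False, q: False, j: False}
  {j: True, a: True, w: True, q: False}
  {j: True, a: True, w: False, q: False}
  {q: True, w: True, j: False, a: False}
  {q: True, w: False, j: False, a: False}
  {j: True, q: True, w: True, a: False}
  {j: True, q: True, w: False, a: False}
  {a: True, q: True, w: True, j: False}
  {a: True, q: True, w: False, j: False}
  {a: True, q: True, j: True, w: True}


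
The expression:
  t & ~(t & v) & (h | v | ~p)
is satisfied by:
  {t: True, h: True, v: False, p: False}
  {t: True, v: False, p: False, h: False}
  {t: True, h: True, p: True, v: False}


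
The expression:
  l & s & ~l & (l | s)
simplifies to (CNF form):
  False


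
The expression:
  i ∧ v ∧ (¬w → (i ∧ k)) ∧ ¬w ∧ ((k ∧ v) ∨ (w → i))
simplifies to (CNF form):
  i ∧ k ∧ v ∧ ¬w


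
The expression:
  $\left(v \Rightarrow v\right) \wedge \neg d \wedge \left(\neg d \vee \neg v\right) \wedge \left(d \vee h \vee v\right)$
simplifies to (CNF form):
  $\neg d \wedge \left(h \vee v\right)$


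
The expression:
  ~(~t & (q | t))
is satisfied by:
  {t: True, q: False}
  {q: False, t: False}
  {q: True, t: True}


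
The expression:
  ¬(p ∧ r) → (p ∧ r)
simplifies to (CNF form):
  p ∧ r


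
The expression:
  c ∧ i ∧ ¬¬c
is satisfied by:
  {c: True, i: True}


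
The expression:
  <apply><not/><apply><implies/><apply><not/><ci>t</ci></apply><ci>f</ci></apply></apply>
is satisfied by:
  {t: False, f: False}


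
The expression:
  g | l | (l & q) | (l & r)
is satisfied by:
  {l: True, g: True}
  {l: True, g: False}
  {g: True, l: False}


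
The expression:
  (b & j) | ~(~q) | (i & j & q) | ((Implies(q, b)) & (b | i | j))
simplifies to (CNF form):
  b | i | j | q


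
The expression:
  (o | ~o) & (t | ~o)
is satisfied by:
  {t: True, o: False}
  {o: False, t: False}
  {o: True, t: True}


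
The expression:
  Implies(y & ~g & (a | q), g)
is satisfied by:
  {g: True, q: False, y: False, a: False}
  {a: True, g: True, q: False, y: False}
  {g: True, q: True, a: False, y: False}
  {a: True, g: True, q: True, y: False}
  {a: False, q: False, g: False, y: False}
  {a: True, q: False, g: False, y: False}
  {q: True, a: False, g: False, y: False}
  {a: True, q: True, g: False, y: False}
  {y: True, g: True, a: False, q: False}
  {y: True, a: True, g: True, q: False}
  {y: True, g: True, q: True, a: False}
  {y: True, a: True, g: True, q: True}
  {y: True, a: False, q: False, g: False}


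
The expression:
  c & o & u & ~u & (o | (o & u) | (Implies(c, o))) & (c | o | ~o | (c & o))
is never true.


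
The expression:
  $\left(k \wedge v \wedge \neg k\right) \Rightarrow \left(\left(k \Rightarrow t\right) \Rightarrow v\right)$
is always true.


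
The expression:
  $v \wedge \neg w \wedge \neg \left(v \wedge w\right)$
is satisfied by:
  {v: True, w: False}


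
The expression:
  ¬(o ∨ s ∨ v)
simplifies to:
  ¬o ∧ ¬s ∧ ¬v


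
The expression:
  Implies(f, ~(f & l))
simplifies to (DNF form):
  ~f | ~l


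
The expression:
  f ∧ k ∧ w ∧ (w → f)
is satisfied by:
  {w: True, f: True, k: True}


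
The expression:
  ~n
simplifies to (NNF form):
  ~n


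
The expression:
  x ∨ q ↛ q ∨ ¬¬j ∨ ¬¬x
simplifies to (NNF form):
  j ∨ x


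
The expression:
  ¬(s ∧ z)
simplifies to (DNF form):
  ¬s ∨ ¬z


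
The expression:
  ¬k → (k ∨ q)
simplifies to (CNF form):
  k ∨ q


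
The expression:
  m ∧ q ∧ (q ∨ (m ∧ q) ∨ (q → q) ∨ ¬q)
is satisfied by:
  {m: True, q: True}


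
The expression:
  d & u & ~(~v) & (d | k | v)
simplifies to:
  d & u & v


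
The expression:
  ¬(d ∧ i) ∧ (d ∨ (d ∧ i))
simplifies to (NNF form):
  d ∧ ¬i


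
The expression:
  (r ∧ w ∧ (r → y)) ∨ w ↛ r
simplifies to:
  w ∧ (y ∨ ¬r)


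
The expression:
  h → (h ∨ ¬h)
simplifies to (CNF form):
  True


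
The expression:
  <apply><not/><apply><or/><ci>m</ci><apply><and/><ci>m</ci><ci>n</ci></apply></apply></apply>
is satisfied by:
  {m: False}


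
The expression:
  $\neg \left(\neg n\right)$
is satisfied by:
  {n: True}


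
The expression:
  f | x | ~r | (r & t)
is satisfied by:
  {x: True, t: True, f: True, r: False}
  {x: True, t: True, f: False, r: False}
  {x: True, f: True, t: False, r: False}
  {x: True, f: False, t: False, r: False}
  {t: True, f: True, x: False, r: False}
  {t: True, f: False, x: False, r: False}
  {f: True, x: False, t: False, r: False}
  {f: False, x: False, t: False, r: False}
  {r: True, x: True, t: True, f: True}
  {r: True, x: True, t: True, f: False}
  {r: True, x: True, f: True, t: False}
  {r: True, x: True, f: False, t: False}
  {r: True, t: True, f: True, x: False}
  {r: True, t: True, f: False, x: False}
  {r: True, f: True, t: False, x: False}


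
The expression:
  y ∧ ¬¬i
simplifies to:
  i ∧ y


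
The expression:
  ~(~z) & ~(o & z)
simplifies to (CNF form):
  z & ~o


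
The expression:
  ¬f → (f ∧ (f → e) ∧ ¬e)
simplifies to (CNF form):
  f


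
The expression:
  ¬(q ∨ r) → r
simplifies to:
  q ∨ r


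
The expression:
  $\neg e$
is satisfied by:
  {e: False}


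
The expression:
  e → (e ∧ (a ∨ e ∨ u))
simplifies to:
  True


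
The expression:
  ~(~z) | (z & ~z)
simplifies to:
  z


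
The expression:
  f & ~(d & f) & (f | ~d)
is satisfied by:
  {f: True, d: False}


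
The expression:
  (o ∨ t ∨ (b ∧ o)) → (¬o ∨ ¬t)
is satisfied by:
  {o: False, t: False}
  {t: True, o: False}
  {o: True, t: False}


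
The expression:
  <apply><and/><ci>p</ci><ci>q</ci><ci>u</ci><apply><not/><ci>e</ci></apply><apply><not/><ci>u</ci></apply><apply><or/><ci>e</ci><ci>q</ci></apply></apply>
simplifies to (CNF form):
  <false/>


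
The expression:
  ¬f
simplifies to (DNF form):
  ¬f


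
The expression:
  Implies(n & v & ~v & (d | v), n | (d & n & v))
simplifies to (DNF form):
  True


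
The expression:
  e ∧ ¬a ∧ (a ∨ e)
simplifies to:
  e ∧ ¬a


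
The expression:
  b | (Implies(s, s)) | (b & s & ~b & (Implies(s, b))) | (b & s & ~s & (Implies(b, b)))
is always true.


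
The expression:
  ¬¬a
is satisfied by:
  {a: True}


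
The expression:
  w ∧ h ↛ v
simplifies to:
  h ∧ w ∧ ¬v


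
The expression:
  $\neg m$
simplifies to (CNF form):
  $\neg m$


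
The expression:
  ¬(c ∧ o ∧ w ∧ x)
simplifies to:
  ¬c ∨ ¬o ∨ ¬w ∨ ¬x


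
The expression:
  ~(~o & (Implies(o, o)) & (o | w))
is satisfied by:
  {o: True, w: False}
  {w: False, o: False}
  {w: True, o: True}


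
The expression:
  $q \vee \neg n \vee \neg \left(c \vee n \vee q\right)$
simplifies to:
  $q \vee \neg n$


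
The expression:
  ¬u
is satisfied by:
  {u: False}


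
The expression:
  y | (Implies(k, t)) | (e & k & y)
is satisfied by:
  {y: True, t: True, k: False}
  {y: True, k: False, t: False}
  {t: True, k: False, y: False}
  {t: False, k: False, y: False}
  {y: True, t: True, k: True}
  {y: True, k: True, t: False}
  {t: True, k: True, y: False}


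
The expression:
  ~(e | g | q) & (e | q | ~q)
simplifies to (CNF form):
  ~e & ~g & ~q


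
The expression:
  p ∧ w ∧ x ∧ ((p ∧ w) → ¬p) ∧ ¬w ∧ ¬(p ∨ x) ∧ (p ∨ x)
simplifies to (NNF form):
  False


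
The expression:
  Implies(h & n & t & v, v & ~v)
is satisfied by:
  {h: False, v: False, t: False, n: False}
  {n: True, h: False, v: False, t: False}
  {t: True, h: False, v: False, n: False}
  {n: True, t: True, h: False, v: False}
  {v: True, n: False, h: False, t: False}
  {n: True, v: True, h: False, t: False}
  {t: True, v: True, n: False, h: False}
  {n: True, t: True, v: True, h: False}
  {h: True, t: False, v: False, n: False}
  {n: True, h: True, t: False, v: False}
  {t: True, h: True, n: False, v: False}
  {n: True, t: True, h: True, v: False}
  {v: True, h: True, t: False, n: False}
  {n: True, v: True, h: True, t: False}
  {t: True, v: True, h: True, n: False}


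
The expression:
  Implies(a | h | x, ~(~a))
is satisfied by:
  {a: True, x: False, h: False}
  {a: True, h: True, x: False}
  {a: True, x: True, h: False}
  {a: True, h: True, x: True}
  {h: False, x: False, a: False}


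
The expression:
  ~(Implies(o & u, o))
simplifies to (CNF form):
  False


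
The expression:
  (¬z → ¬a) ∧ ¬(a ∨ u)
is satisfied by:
  {u: False, a: False}


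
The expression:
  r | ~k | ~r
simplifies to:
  True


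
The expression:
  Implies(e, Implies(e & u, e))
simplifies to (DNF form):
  True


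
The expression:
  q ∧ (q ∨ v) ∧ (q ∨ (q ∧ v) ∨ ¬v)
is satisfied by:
  {q: True}


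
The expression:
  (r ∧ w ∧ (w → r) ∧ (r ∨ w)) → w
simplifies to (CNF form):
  True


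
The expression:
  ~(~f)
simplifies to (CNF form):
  f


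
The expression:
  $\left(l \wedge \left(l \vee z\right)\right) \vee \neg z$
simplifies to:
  $l \vee \neg z$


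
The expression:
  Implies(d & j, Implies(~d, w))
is always true.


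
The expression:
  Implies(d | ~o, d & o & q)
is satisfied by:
  {q: True, o: True, d: False}
  {o: True, d: False, q: False}
  {d: True, q: True, o: True}


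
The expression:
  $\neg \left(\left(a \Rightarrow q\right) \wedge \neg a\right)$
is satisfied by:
  {a: True}


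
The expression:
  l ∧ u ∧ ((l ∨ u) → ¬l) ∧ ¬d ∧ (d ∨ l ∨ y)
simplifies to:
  False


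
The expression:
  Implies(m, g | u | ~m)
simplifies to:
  g | u | ~m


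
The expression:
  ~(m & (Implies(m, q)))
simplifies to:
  ~m | ~q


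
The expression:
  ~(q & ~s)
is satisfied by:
  {s: True, q: False}
  {q: False, s: False}
  {q: True, s: True}


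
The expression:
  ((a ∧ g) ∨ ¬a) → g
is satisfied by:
  {a: True, g: True}
  {a: True, g: False}
  {g: True, a: False}


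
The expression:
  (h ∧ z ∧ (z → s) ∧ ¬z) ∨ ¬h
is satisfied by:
  {h: False}


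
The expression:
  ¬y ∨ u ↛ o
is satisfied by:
  {u: True, o: False, y: False}
  {o: False, y: False, u: False}
  {u: True, o: True, y: False}
  {o: True, u: False, y: False}
  {y: True, u: True, o: False}


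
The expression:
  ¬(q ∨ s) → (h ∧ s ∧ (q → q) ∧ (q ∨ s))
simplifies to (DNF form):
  q ∨ s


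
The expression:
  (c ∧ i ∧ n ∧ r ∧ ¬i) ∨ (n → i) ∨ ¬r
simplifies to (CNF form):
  i ∨ ¬n ∨ ¬r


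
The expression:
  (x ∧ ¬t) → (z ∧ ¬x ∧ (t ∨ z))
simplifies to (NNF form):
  t ∨ ¬x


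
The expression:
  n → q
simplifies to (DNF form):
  q ∨ ¬n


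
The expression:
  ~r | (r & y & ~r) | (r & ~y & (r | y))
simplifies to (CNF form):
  ~r | ~y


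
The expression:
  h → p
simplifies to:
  p ∨ ¬h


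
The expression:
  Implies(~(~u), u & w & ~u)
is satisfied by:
  {u: False}


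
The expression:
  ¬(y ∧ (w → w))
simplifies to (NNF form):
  ¬y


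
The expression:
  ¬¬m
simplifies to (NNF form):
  m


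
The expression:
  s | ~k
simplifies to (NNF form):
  s | ~k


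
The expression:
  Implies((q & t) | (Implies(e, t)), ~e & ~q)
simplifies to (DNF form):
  (e & ~t) | (~e & ~q)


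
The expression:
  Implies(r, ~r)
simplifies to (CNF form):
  ~r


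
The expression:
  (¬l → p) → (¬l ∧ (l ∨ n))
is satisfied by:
  {n: True, p: False, l: False}
  {p: False, l: False, n: False}
  {n: True, p: True, l: False}


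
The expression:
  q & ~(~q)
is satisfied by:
  {q: True}


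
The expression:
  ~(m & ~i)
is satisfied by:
  {i: True, m: False}
  {m: False, i: False}
  {m: True, i: True}


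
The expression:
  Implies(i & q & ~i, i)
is always true.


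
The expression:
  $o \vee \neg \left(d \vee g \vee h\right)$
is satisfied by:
  {o: True, d: False, h: False, g: False}
  {o: True, g: True, d: False, h: False}
  {o: True, h: True, d: False, g: False}
  {o: True, g: True, h: True, d: False}
  {o: True, d: True, h: False, g: False}
  {o: True, g: True, d: True, h: False}
  {o: True, h: True, d: True, g: False}
  {o: True, g: True, h: True, d: True}
  {g: False, d: False, h: False, o: False}


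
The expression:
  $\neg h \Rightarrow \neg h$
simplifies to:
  $\text{True}$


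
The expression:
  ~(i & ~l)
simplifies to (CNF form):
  l | ~i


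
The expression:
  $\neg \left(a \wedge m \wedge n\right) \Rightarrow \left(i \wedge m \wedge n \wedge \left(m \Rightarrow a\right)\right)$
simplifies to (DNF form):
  $a \wedge m \wedge n$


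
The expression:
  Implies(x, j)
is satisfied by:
  {j: True, x: False}
  {x: False, j: False}
  {x: True, j: True}


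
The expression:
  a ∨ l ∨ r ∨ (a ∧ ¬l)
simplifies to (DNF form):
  a ∨ l ∨ r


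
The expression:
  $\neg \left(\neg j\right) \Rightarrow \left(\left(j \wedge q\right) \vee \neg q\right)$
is always true.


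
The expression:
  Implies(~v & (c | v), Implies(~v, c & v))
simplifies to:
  v | ~c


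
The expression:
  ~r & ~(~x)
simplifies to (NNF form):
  x & ~r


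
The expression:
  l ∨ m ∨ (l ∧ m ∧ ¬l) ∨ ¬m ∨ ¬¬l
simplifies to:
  True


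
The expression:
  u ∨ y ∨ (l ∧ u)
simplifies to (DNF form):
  u ∨ y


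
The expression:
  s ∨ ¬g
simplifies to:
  s ∨ ¬g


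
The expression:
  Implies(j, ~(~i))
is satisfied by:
  {i: True, j: False}
  {j: False, i: False}
  {j: True, i: True}


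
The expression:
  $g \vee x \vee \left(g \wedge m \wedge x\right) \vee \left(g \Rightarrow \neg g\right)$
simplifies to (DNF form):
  $\text{True}$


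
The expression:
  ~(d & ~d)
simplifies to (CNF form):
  True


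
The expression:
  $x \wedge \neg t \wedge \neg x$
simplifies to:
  $\text{False}$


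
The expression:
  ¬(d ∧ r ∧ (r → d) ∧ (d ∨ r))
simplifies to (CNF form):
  ¬d ∨ ¬r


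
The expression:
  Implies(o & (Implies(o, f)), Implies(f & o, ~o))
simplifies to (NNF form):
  ~f | ~o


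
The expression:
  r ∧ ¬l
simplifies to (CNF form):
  r ∧ ¬l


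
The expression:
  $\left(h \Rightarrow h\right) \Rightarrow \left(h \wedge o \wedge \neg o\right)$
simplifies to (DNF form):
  $\text{False}$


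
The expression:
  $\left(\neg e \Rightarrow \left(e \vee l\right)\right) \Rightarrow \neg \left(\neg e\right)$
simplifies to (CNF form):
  $e \vee \neg l$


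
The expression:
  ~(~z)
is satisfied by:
  {z: True}


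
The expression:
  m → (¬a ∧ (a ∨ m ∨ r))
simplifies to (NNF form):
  ¬a ∨ ¬m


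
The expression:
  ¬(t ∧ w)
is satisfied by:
  {w: False, t: False}
  {t: True, w: False}
  {w: True, t: False}


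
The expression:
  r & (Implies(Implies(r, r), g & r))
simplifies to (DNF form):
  g & r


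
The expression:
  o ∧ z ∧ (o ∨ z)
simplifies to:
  o ∧ z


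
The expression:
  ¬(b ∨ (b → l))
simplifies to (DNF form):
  False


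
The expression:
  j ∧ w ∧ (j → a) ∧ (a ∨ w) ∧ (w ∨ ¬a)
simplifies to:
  a ∧ j ∧ w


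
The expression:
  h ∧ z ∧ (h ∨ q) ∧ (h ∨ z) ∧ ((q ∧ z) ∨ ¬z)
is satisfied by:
  {h: True, z: True, q: True}


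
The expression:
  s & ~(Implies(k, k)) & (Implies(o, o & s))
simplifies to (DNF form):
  False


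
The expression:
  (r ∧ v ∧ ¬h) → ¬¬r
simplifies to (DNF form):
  True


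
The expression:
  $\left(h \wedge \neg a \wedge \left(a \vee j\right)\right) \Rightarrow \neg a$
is always true.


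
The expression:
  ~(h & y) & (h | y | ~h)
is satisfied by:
  {h: False, y: False}
  {y: True, h: False}
  {h: True, y: False}


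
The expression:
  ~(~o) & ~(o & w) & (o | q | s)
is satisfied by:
  {o: True, w: False}


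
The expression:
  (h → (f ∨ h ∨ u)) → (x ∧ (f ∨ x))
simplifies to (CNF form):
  x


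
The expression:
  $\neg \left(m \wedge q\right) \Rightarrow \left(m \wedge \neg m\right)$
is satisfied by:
  {m: True, q: True}


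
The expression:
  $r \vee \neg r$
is always true.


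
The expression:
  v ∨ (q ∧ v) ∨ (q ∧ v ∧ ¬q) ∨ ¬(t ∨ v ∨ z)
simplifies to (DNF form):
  v ∨ (¬t ∧ ¬z)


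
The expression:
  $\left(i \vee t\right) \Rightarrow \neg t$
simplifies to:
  $\neg t$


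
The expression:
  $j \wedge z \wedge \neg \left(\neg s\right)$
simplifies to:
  $j \wedge s \wedge z$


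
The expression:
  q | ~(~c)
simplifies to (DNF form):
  c | q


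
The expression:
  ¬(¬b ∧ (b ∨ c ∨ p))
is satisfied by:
  {b: True, p: False, c: False}
  {b: True, c: True, p: False}
  {b: True, p: True, c: False}
  {b: True, c: True, p: True}
  {c: False, p: False, b: False}


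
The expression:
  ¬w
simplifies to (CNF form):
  ¬w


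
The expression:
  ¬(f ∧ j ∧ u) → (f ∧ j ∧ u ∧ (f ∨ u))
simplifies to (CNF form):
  f ∧ j ∧ u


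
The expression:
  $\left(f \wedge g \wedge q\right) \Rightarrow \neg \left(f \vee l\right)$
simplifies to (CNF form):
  $\neg f \vee \neg g \vee \neg q$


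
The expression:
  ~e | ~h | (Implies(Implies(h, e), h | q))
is always true.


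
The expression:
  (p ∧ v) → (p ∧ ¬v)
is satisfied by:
  {p: False, v: False}
  {v: True, p: False}
  {p: True, v: False}


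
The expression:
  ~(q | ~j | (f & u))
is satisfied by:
  {j: True, q: False, u: False, f: False}
  {f: True, j: True, q: False, u: False}
  {u: True, j: True, q: False, f: False}


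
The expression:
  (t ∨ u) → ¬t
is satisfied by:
  {t: False}


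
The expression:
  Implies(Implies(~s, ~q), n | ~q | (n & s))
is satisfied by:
  {n: True, s: False, q: False}
  {s: False, q: False, n: False}
  {n: True, q: True, s: False}
  {q: True, s: False, n: False}
  {n: True, s: True, q: False}
  {s: True, n: False, q: False}
  {n: True, q: True, s: True}


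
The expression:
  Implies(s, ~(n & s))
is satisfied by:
  {s: False, n: False}
  {n: True, s: False}
  {s: True, n: False}


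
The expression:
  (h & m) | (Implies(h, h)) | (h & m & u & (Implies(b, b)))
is always true.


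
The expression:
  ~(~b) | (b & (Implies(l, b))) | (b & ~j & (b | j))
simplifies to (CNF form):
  b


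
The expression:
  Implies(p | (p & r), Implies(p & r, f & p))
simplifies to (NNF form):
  f | ~p | ~r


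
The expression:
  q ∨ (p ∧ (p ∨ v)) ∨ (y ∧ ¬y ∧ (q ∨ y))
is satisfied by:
  {q: True, p: True}
  {q: True, p: False}
  {p: True, q: False}


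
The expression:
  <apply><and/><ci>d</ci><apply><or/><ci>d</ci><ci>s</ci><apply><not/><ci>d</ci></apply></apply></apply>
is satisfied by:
  {d: True}


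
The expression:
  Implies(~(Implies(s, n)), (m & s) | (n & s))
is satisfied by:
  {n: True, m: True, s: False}
  {n: True, s: False, m: False}
  {m: True, s: False, n: False}
  {m: False, s: False, n: False}
  {n: True, m: True, s: True}
  {n: True, s: True, m: False}
  {m: True, s: True, n: False}


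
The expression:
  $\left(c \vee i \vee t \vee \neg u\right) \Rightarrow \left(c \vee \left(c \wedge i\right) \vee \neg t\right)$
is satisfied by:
  {c: True, t: False}
  {t: False, c: False}
  {t: True, c: True}


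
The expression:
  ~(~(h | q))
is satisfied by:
  {q: True, h: True}
  {q: True, h: False}
  {h: True, q: False}


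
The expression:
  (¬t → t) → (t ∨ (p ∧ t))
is always true.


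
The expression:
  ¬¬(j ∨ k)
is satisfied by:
  {k: True, j: True}
  {k: True, j: False}
  {j: True, k: False}


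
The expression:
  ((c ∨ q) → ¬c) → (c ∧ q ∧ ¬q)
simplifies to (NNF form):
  c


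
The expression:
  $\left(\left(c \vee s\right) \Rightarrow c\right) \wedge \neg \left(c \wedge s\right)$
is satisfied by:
  {s: False}


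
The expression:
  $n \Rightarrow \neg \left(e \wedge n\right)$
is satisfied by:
  {e: False, n: False}
  {n: True, e: False}
  {e: True, n: False}


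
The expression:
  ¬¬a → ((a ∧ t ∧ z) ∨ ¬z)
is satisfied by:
  {t: True, z: False, a: False}
  {z: False, a: False, t: False}
  {a: True, t: True, z: False}
  {a: True, z: False, t: False}
  {t: True, z: True, a: False}
  {z: True, t: False, a: False}
  {a: True, z: True, t: True}


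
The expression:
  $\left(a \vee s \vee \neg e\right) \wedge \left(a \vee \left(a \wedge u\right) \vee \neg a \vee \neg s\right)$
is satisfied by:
  {s: True, a: True, e: False}
  {s: True, e: False, a: False}
  {a: True, e: False, s: False}
  {a: False, e: False, s: False}
  {s: True, a: True, e: True}
  {s: True, e: True, a: False}
  {a: True, e: True, s: False}


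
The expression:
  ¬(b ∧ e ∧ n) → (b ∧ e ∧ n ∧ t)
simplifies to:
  b ∧ e ∧ n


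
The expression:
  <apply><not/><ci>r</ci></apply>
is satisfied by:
  {r: False}


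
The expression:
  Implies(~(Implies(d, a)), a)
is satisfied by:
  {a: True, d: False}
  {d: False, a: False}
  {d: True, a: True}


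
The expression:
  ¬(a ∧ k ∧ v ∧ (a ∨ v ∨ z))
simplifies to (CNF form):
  ¬a ∨ ¬k ∨ ¬v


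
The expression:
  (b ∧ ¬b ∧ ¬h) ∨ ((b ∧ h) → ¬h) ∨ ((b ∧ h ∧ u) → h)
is always true.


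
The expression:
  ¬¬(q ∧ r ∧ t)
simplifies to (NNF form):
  q ∧ r ∧ t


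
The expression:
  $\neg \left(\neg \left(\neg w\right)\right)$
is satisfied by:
  {w: False}


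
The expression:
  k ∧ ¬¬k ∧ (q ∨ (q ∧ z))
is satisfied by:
  {q: True, k: True}


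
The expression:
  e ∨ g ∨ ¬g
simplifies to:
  True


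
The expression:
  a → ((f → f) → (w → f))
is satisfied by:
  {f: True, w: False, a: False}
  {w: False, a: False, f: False}
  {a: True, f: True, w: False}
  {a: True, w: False, f: False}
  {f: True, w: True, a: False}
  {w: True, f: False, a: False}
  {a: True, w: True, f: True}


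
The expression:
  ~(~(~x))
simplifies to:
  ~x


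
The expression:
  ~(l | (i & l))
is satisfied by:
  {l: False}


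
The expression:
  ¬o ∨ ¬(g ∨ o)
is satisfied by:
  {o: False}


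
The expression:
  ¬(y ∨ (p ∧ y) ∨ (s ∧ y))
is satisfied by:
  {y: False}


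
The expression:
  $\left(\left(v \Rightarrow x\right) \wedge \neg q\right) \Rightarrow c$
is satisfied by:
  {c: True, q: True, v: True, x: False}
  {c: True, q: True, x: False, v: False}
  {c: True, q: True, v: True, x: True}
  {c: True, q: True, x: True, v: False}
  {c: True, v: True, x: False, q: False}
  {c: True, x: False, v: False, q: False}
  {c: True, v: True, x: True, q: False}
  {c: True, x: True, v: False, q: False}
  {v: True, q: True, x: False, c: False}
  {q: True, x: False, v: False, c: False}
  {v: True, q: True, x: True, c: False}
  {q: True, x: True, v: False, c: False}
  {v: True, q: False, x: False, c: False}


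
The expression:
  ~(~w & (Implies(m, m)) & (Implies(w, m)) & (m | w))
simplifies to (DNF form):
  w | ~m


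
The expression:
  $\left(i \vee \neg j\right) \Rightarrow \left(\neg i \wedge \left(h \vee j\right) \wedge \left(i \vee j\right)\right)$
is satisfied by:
  {j: True, i: False}


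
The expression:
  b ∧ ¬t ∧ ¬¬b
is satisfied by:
  {b: True, t: False}


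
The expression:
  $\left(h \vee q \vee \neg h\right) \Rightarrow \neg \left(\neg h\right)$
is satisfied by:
  {h: True}


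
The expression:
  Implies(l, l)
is always true.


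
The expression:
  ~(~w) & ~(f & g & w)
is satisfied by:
  {w: True, g: False, f: False}
  {f: True, w: True, g: False}
  {g: True, w: True, f: False}


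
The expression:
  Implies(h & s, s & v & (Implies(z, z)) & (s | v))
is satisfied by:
  {v: True, s: False, h: False}
  {s: False, h: False, v: False}
  {h: True, v: True, s: False}
  {h: True, s: False, v: False}
  {v: True, s: True, h: False}
  {s: True, v: False, h: False}
  {h: True, s: True, v: True}


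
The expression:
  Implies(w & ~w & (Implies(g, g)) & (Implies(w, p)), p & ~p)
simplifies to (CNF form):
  True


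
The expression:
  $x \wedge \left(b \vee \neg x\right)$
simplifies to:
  $b \wedge x$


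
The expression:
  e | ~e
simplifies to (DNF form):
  True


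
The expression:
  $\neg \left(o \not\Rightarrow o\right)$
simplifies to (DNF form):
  $\text{True}$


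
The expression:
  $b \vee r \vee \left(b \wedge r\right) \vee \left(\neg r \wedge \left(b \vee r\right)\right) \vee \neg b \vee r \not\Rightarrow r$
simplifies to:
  $\text{True}$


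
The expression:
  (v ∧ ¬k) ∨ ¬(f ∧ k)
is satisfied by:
  {k: False, f: False}
  {f: True, k: False}
  {k: True, f: False}


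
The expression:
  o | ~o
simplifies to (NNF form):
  True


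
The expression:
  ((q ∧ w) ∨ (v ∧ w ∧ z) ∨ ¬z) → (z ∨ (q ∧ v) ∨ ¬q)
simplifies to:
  v ∨ z ∨ ¬q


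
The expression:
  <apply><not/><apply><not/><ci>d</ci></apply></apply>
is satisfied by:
  {d: True}


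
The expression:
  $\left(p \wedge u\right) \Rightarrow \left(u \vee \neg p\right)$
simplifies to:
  $\text{True}$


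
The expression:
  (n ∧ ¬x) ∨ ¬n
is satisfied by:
  {x: False, n: False}
  {n: True, x: False}
  {x: True, n: False}


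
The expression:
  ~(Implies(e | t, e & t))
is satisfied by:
  {t: True, e: False}
  {e: True, t: False}


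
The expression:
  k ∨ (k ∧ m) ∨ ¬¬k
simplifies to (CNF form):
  k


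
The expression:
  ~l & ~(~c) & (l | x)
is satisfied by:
  {c: True, x: True, l: False}


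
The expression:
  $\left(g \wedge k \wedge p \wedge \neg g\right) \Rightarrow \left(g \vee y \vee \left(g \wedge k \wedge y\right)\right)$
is always true.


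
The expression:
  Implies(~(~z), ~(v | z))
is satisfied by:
  {z: False}


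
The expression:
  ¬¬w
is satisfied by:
  {w: True}


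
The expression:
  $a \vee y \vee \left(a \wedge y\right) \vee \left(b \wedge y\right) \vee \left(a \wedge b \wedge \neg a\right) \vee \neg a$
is always true.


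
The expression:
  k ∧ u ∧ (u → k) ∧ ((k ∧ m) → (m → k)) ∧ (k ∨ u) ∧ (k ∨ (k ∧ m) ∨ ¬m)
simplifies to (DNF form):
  k ∧ u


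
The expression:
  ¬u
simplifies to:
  ¬u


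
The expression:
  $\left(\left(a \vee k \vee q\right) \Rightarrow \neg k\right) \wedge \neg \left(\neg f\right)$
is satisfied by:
  {f: True, k: False}


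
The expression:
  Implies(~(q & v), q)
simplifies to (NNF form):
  q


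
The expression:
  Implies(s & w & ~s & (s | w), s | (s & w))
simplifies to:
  True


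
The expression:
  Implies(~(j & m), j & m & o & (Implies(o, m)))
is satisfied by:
  {m: True, j: True}


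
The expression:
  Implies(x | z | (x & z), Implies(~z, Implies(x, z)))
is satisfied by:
  {z: True, x: False}
  {x: False, z: False}
  {x: True, z: True}


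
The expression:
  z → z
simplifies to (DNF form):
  True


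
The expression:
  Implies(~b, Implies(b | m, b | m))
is always true.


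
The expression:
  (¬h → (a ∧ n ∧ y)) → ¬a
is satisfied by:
  {n: False, h: False, a: False, y: False}
  {y: True, n: False, h: False, a: False}
  {n: True, y: False, h: False, a: False}
  {y: True, n: True, h: False, a: False}
  {h: True, y: False, n: False, a: False}
  {h: True, y: True, n: False, a: False}
  {h: True, n: True, y: False, a: False}
  {y: True, h: True, n: True, a: False}
  {a: True, y: False, n: False, h: False}
  {a: True, y: True, n: False, h: False}
  {a: True, n: True, y: False, h: False}


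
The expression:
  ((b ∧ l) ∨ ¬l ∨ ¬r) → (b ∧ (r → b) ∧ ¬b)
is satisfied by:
  {r: True, l: True, b: False}


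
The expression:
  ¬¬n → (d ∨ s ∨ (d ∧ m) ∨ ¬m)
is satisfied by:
  {s: True, d: True, m: False, n: False}
  {s: True, m: False, n: False, d: False}
  {d: True, m: False, n: False, s: False}
  {d: False, m: False, n: False, s: False}
  {s: True, n: True, d: True, m: False}
  {s: True, n: True, d: False, m: False}
  {n: True, d: True, s: False, m: False}
  {n: True, s: False, m: False, d: False}
  {d: True, s: True, m: True, n: False}
  {s: True, m: True, d: False, n: False}
  {d: True, m: True, s: False, n: False}
  {m: True, s: False, n: False, d: False}
  {s: True, n: True, m: True, d: True}
  {s: True, n: True, m: True, d: False}
  {n: True, m: True, d: True, s: False}


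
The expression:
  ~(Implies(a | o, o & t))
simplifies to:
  (a & ~o) | (o & ~t)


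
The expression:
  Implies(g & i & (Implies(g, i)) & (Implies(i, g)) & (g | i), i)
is always true.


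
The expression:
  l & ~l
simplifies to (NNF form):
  False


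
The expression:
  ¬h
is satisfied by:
  {h: False}


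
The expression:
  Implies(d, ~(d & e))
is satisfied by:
  {e: False, d: False}
  {d: True, e: False}
  {e: True, d: False}


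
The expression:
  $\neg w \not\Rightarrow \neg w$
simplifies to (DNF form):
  $\text{False}$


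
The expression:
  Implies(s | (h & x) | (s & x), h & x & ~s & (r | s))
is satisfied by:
  {r: True, h: False, x: False, s: False}
  {r: False, h: False, x: False, s: False}
  {r: True, x: True, h: False, s: False}
  {x: True, r: False, h: False, s: False}
  {r: True, h: True, x: False, s: False}
  {h: True, r: False, x: False, s: False}
  {r: True, x: True, h: True, s: False}


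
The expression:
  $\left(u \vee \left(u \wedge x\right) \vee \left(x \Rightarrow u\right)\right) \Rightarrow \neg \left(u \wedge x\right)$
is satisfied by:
  {u: False, x: False}
  {x: True, u: False}
  {u: True, x: False}


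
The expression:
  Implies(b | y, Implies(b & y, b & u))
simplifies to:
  u | ~b | ~y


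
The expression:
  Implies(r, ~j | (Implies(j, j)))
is always true.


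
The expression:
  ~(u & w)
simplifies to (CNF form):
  ~u | ~w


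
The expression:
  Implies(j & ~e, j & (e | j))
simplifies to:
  True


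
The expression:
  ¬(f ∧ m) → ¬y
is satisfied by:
  {m: True, f: True, y: False}
  {m: True, f: False, y: False}
  {f: True, m: False, y: False}
  {m: False, f: False, y: False}
  {y: True, m: True, f: True}


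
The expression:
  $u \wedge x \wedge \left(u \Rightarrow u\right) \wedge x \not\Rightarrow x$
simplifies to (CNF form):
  $\text{False}$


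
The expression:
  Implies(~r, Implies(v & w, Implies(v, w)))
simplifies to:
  True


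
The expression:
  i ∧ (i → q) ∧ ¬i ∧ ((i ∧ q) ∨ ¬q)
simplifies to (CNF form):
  False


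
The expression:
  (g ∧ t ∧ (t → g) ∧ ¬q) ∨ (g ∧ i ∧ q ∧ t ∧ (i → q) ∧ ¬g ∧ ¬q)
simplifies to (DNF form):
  g ∧ t ∧ ¬q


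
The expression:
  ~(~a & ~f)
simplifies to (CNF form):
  a | f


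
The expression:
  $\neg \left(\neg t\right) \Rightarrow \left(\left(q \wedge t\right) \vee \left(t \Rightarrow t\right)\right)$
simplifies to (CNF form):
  $\text{True}$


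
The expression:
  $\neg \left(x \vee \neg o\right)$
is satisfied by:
  {o: True, x: False}


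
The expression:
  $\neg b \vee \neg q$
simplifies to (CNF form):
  $\neg b \vee \neg q$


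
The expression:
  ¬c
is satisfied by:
  {c: False}


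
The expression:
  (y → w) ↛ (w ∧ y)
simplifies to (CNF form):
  ¬y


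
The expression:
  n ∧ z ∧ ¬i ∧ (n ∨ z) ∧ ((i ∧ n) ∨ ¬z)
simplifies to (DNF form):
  False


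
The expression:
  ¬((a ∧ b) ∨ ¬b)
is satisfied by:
  {b: True, a: False}


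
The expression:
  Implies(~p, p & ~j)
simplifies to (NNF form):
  p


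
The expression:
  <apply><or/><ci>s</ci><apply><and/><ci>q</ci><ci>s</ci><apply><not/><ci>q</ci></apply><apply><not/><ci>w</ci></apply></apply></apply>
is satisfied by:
  {s: True}


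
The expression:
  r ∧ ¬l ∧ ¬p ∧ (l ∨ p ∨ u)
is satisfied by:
  {r: True, u: True, p: False, l: False}


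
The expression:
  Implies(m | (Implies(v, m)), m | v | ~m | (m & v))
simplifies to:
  True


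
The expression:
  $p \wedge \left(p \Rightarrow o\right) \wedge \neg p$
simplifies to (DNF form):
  $\text{False}$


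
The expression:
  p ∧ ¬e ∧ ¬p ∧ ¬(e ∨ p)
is never true.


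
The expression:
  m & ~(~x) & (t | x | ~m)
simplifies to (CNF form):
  m & x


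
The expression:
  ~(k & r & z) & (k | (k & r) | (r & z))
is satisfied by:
  {k: True, z: False, r: False}
  {r: True, k: True, z: False}
  {k: True, z: True, r: False}
  {r: True, z: True, k: False}


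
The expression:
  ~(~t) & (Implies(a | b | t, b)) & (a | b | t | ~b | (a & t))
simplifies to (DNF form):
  b & t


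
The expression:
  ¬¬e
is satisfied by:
  {e: True}


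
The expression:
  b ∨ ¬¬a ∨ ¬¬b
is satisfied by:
  {a: True, b: True}
  {a: True, b: False}
  {b: True, a: False}


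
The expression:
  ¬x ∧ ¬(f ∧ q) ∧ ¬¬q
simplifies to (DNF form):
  q ∧ ¬f ∧ ¬x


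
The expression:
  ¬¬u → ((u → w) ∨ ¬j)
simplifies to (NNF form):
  w ∨ ¬j ∨ ¬u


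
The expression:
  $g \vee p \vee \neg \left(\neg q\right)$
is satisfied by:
  {q: True, g: True, p: True}
  {q: True, g: True, p: False}
  {q: True, p: True, g: False}
  {q: True, p: False, g: False}
  {g: True, p: True, q: False}
  {g: True, p: False, q: False}
  {p: True, g: False, q: False}


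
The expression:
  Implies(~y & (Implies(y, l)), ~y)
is always true.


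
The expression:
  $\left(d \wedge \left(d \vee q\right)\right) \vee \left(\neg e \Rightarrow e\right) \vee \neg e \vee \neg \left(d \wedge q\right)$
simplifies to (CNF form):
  $\text{True}$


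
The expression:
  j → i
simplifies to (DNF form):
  i ∨ ¬j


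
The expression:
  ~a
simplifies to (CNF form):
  ~a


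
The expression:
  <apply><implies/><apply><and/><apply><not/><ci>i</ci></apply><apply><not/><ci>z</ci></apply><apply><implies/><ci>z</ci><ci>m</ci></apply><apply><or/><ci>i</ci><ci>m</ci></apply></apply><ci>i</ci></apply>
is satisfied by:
  {i: True, z: True, m: False}
  {i: True, m: False, z: False}
  {z: True, m: False, i: False}
  {z: False, m: False, i: False}
  {i: True, z: True, m: True}
  {i: True, m: True, z: False}
  {z: True, m: True, i: False}


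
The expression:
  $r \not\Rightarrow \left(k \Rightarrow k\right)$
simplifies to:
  $\text{False}$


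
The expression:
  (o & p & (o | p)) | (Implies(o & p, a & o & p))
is always true.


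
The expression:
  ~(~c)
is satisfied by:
  {c: True}


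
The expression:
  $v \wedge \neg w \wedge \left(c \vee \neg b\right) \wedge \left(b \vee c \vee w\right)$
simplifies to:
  $c \wedge v \wedge \neg w$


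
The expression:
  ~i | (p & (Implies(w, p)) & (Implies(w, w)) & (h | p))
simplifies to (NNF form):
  p | ~i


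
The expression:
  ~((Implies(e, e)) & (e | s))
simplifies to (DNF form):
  ~e & ~s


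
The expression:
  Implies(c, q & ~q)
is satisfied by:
  {c: False}


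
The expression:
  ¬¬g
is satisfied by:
  {g: True}


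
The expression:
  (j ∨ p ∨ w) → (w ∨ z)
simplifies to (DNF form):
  w ∨ z ∨ (¬j ∧ ¬p)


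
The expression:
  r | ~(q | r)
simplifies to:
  r | ~q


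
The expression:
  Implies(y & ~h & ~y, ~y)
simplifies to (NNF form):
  True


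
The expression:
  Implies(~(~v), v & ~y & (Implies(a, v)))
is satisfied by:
  {v: False, y: False}
  {y: True, v: False}
  {v: True, y: False}


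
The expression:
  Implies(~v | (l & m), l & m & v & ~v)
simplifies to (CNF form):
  v & (~l | ~m)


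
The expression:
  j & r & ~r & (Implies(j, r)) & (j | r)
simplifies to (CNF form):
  False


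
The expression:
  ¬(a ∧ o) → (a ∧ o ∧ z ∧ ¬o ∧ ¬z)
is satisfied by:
  {a: True, o: True}


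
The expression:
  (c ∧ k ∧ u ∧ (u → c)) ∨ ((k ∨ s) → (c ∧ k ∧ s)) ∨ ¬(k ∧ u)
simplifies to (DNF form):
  c ∨ ¬k ∨ ¬u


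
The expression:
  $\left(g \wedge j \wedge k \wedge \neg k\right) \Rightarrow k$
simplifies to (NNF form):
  $\text{True}$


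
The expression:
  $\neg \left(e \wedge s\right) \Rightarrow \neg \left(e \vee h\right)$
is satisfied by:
  {s: True, h: False, e: False}
  {h: False, e: False, s: False}
  {e: True, s: True, h: False}
  {e: True, s: True, h: True}


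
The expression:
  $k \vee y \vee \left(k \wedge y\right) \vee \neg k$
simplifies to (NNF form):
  $\text{True}$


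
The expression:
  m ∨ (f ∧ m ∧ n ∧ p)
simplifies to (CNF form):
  m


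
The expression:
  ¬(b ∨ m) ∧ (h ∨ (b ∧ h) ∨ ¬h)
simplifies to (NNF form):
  ¬b ∧ ¬m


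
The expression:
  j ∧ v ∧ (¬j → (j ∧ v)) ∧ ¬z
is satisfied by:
  {j: True, v: True, z: False}


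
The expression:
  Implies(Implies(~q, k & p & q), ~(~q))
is always true.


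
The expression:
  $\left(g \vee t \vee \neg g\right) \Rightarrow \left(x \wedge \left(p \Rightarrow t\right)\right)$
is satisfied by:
  {t: True, x: True, p: False}
  {x: True, p: False, t: False}
  {t: True, p: True, x: True}


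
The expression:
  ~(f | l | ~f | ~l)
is never true.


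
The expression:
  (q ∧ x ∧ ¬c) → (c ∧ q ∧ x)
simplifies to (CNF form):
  c ∨ ¬q ∨ ¬x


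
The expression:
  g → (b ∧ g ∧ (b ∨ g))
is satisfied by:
  {b: True, g: False}
  {g: False, b: False}
  {g: True, b: True}
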